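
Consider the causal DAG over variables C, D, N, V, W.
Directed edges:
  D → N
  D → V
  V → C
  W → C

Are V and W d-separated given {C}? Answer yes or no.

Bayes-Ball from V | {C} reaches {D,N,W}.
W ∈ reach(V|{C}) ⇒ V ⊥̸ W | {C}.

No — V and W are d-connected given {C}.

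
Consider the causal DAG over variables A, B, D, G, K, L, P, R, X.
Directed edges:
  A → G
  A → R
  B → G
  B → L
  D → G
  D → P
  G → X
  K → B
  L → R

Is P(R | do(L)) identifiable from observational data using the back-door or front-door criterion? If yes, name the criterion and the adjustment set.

P(R|do(L)): backdoor, adjust for ∅.

desc(L)\{L}={R}; candidates ⊆ {A,B,D,G,K,P,X}.
∅: L⊥R given ∅ in G with L→· removed — back-door holds.
P(R|do(L)) = P(R|L) — no adjustment needed.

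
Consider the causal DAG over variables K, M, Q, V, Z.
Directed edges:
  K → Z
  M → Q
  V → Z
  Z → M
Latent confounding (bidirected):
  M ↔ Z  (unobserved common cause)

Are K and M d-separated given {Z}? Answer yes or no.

Bayes-Ball from K | {Z} reaches {M,Q,V}.
M ∈ reach(K|{Z}) ⇒ K ⊥̸ M | {Z}.

No — K and M are d-connected given {Z}.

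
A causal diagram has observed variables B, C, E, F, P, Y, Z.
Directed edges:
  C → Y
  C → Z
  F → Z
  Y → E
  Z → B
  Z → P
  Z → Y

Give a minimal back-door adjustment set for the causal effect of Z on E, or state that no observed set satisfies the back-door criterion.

desc(Z)\{Z}={B,E,P,Y}; candidates ⊆ {C,F}.
size 0: {}; under {} Z still reaches {C,E,F,Y} ∋ E.
{C}: Z⊥E given {C} in G with Z→· removed — back-door holds.

Z→E: minimal back-door set {C}.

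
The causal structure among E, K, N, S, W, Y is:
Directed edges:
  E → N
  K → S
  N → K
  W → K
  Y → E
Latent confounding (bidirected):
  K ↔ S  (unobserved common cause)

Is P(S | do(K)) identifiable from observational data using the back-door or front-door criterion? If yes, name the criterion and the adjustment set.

desc(K)\{K}={S}; candidates ⊆ {E,N,W,Y}.
K↔S: latent back-door arc(s) into K.
size 0: {}; under {} K still reaches {E,N,S,W,Y} ∋ S.
size 1: {E}, {N}, {W} …(+1); under {E} K still reaches {N,S,W} ∋ S.
size 2: {E,N}, {E,W}, {E,Y} …(+3); under {E,N} K still reaches {S,W} ∋ S.
K↔S cannot be blocked by any observed set — no back-door set.
No mediator lies on a directed K→…→S path.
Neither criterion identifies P(S|do(K)) in this graph.

P(S|do(K)): not identifiable (no BD/FD set).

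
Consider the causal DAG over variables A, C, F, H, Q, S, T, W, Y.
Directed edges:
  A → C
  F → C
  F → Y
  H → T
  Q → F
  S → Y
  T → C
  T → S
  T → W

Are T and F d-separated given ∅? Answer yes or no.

Yes — T ⊥ F | ∅.

Bayes-Ball from T | ∅ reaches {C,H,S,W,Y}.
F ∉ reach(T|∅) ⇒ T ⊥ F | ∅.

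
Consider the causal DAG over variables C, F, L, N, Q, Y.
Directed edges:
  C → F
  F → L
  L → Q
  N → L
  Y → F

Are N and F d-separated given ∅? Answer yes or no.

Yes — N ⊥ F | ∅.

Bayes-Ball from N | ∅ reaches {L,Q}.
F ∉ reach(N|∅) ⇒ N ⊥ F | ∅.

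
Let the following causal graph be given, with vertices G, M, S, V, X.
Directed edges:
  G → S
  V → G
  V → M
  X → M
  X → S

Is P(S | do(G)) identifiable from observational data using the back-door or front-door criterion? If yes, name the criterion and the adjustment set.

P(S|do(G)): backdoor, adjust for ∅.

desc(G)\{G}={S}; candidates ⊆ {M,V,X}.
∅: G⊥S given ∅ in G with G→· removed — back-door holds.
P(S|do(G)) = P(S|G) — no adjustment needed.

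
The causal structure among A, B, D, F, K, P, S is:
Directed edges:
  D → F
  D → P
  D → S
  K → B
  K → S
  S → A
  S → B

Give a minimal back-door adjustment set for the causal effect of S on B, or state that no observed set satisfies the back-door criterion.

desc(S)\{S}={A,B}; candidates ⊆ {D,F,K,P}.
size 0: {}; under {} S still reaches {B,D,F,K,P} ∋ B.
{K}: S⊥B given {K} in G with S→· removed — back-door holds.

S→B: minimal back-door set {K}.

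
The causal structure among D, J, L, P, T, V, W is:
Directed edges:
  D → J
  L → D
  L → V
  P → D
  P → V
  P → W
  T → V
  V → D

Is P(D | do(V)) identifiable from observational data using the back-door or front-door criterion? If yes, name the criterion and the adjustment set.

desc(V)\{V}={D,J}; candidates ⊆ {L,P,T,W}.
size 0: {}; under {} V still reaches {D,J,L,P,T,W} ∋ D.
size 1: {L}, {P}, {T} …(+1); under {L} V still reaches {D,J,P,T,W} ∋ D.
{L,P}: V⊥D given {L,P} in G with V→· removed — back-door holds.
P(D|do(V)) = Σ_{L,P} P(D|V,L,P)·P(L,P).

P(D|do(V)): backdoor, adjust for {L, P}.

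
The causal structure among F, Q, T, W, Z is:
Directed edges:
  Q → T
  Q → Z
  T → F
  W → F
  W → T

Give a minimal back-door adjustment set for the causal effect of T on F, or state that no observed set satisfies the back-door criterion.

T→F: minimal back-door set {W}.

desc(T)\{T}={F}; candidates ⊆ {Q,W,Z}.
size 0: {}; under {} T still reaches {F,Q,W,Z} ∋ F.
{W}: T⊥F given {W} in G with T→· removed — back-door holds.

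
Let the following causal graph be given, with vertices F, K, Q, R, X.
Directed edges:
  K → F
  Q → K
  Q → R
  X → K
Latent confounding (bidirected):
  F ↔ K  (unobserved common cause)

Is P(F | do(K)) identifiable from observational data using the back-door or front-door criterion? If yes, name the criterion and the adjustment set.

desc(K)\{K}={F}; candidates ⊆ {Q,R,X}.
K↔F: latent back-door arc(s) into K.
size 0: {}; under {} K still reaches {F,Q,R,X} ∋ F.
size 1: {Q}, {R}, {X}; under {Q} K still reaches {F,X} ∋ F.
size 2: {Q,R}, {Q,X}, {R,X}; under {Q,R} K still reaches {F,X} ∋ F.
K↔F cannot be blocked by any observed set — no back-door set.
No mediator lies on a directed K→…→F path.
Neither criterion identifies P(F|do(K)) in this graph.

P(F|do(K)): not identifiable (no BD/FD set).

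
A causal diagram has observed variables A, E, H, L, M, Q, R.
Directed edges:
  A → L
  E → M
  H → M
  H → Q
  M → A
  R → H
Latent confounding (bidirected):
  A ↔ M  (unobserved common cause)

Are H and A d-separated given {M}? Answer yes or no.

No — H and A are d-connected given {M}.

Bayes-Ball from H | {M} reaches {A,E,L,Q,R}.
A ∈ reach(H|{M}) ⇒ H ⊥̸ A | {M}.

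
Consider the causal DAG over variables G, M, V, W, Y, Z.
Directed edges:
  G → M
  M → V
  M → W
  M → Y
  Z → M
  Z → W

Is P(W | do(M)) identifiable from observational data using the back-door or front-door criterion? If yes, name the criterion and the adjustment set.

P(W|do(M)): backdoor, adjust for {Z}.

desc(M)\{M}={V,W,Y}; candidates ⊆ {G,Z}.
size 0: {}; under {} M still reaches {G,W,Z} ∋ W.
{Z}: M⊥W given {Z} in G with M→· removed — back-door holds.
P(W|do(M)) = Σ_{Z} P(W|M,Z)·P(Z).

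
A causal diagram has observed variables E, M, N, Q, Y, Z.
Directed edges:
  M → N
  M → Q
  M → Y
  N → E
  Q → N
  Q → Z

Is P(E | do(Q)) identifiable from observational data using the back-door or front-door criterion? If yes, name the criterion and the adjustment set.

P(E|do(Q)): backdoor, adjust for {M}.

desc(Q)\{Q}={E,N,Z}; candidates ⊆ {M,Y}.
size 0: {}; under {} Q still reaches {E,M,N,Y} ∋ E.
{M}: Q⊥E given {M} in G with Q→· removed — back-door holds.
P(E|do(Q)) = Σ_{M} P(E|Q,M)·P(M).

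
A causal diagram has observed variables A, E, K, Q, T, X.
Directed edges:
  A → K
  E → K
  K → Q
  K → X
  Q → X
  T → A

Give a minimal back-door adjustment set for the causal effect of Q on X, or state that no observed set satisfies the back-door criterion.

Q→X: minimal back-door set {K}.

desc(Q)\{Q}={X}; candidates ⊆ {A,E,K,T}.
size 0: {}; under {} Q still reaches {A,E,K,T,X} ∋ X.
{K}: Q⊥X given {K} in G with Q→· removed — back-door holds.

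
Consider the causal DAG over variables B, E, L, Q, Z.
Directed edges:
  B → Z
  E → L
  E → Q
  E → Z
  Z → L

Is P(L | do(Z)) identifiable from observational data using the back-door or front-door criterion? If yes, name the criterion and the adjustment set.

P(L|do(Z)): backdoor, adjust for {E}.

desc(Z)\{Z}={L}; candidates ⊆ {B,E,Q}.
size 0: {}; under {} Z still reaches {B,E,L,Q} ∋ L.
{E}: Z⊥L given {E} in G with Z→· removed — back-door holds.
P(L|do(Z)) = Σ_{E} P(L|Z,E)·P(E).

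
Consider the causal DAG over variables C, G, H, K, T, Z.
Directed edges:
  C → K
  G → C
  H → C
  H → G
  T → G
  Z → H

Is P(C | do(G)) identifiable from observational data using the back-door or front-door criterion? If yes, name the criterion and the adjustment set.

P(C|do(G)): backdoor, adjust for {H}.

desc(G)\{G}={C,K}; candidates ⊆ {H,T,Z}.
size 0: {}; under {} G still reaches {C,H,K,T,Z} ∋ C.
{H}: G⊥C given {H} in G with G→· removed — back-door holds.
P(C|do(G)) = Σ_{H} P(C|G,H)·P(H).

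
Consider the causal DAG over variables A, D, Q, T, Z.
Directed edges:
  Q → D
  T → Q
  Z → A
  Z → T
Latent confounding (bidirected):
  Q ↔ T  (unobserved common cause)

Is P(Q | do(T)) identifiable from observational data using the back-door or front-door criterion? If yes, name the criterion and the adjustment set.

desc(T)\{T}={D,Q}; candidates ⊆ {A,Z}.
T↔Q: latent back-door arc(s) into T.
size 0: {}; under {} T still reaches {A,D,Q,Z} ∋ Q.
size 1: {A}, {Z}; under {A} T still reaches {D,Q,Z} ∋ Q.
size 2: {A,Z}; under {A,Z} T still reaches {D,Q} ∋ Q.
T↔Q cannot be blocked by any observed set — no back-door set.
No mediator lies on a directed T→…→Q path.
Neither criterion identifies P(Q|do(T)) in this graph.

P(Q|do(T)): not identifiable (no BD/FD set).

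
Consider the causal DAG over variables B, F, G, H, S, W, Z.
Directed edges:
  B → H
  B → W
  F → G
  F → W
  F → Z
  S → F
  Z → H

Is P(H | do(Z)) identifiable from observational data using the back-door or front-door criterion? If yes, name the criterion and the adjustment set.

desc(Z)\{Z}={H}; candidates ⊆ {B,F,G,S,W}.
∅: Z⊥H given ∅ in G with Z→· removed — back-door holds.
P(H|do(Z)) = P(H|Z) — no adjustment needed.

P(H|do(Z)): backdoor, adjust for ∅.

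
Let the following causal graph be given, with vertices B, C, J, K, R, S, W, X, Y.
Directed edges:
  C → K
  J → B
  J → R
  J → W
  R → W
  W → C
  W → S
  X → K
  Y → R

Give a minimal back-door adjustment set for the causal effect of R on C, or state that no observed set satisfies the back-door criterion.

R→C: minimal back-door set {J}.

desc(R)\{R}={C,K,S,W}; candidates ⊆ {B,J,X,Y}.
size 0: {}; under {} R still reaches {B,C,J,K,S,W,Y} ∋ C.
{J}: R⊥C given {J} in G with R→· removed — back-door holds.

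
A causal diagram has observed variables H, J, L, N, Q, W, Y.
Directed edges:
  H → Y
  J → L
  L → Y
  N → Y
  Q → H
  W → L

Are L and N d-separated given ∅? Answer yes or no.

Yes — L ⊥ N | ∅.

Bayes-Ball from L | ∅ reaches {J,W,Y}.
N ∉ reach(L|∅) ⇒ L ⊥ N | ∅.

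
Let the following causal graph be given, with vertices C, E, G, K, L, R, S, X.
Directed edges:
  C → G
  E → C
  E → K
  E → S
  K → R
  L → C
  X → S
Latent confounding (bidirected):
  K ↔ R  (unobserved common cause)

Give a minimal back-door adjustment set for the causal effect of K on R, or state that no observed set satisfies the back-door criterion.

K→R: no observed back-door set.

desc(K)\{K}={R}; candidates ⊆ {C,E,G,L,S,X}.
K↔R: latent back-door arc(s) into K.
size 0: {}; under {} K still reaches {C,E,G,R,S} ∋ R.
size 1: {C}, {E}, {G} …(+3); under {C} K still reaches {E,L,R,S} ∋ R.
size 2: {C,E}, {C,G}, {C,L} …(+12); under {C,E} K still reaches {R} ∋ R.
K↔R cannot be blocked by any observed set — no back-door set.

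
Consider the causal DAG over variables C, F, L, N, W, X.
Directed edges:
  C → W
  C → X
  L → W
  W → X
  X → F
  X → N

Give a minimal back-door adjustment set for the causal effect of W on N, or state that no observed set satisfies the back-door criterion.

W→N: minimal back-door set {C}.

desc(W)\{W}={F,N,X}; candidates ⊆ {C,L}.
size 0: {}; under {} W still reaches {C,F,L,N,X} ∋ N.
{C}: W⊥N given {C} in G with W→· removed — back-door holds.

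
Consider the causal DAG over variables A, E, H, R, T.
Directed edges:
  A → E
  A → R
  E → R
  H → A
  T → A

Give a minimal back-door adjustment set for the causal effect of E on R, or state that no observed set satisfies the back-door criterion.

desc(E)\{E}={R}; candidates ⊆ {A,H,T}.
size 0: {}; under {} E still reaches {A,H,R,T} ∋ R.
{A}: E⊥R given {A} in G with E→· removed — back-door holds.

E→R: minimal back-door set {A}.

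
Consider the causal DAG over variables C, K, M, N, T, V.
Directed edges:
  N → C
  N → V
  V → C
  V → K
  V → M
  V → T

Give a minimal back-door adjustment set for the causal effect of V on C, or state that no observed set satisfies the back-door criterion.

desc(V)\{V}={C,K,M,T}; candidates ⊆ {N}.
size 0: {}; under {} V still reaches {C,N} ∋ C.
{N}: V⊥C given {N} in G with V→· removed — back-door holds.

V→C: minimal back-door set {N}.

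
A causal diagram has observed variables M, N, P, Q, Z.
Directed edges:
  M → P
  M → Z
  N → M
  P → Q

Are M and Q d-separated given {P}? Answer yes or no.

Bayes-Ball from M | {P} reaches {N,Z}.
Q ∉ reach(M|{P}) ⇒ M ⊥ Q | {P}.

Yes — M ⊥ Q | {P}.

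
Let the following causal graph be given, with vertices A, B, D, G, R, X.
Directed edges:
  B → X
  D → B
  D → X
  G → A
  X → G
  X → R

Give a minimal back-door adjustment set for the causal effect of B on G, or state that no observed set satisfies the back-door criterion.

desc(B)\{B}={A,G,R,X}; candidates ⊆ {D}.
size 0: {}; under {} B still reaches {A,D,G,R,X} ∋ G.
{D}: B⊥G given {D} in G with B→· removed — back-door holds.

B→G: minimal back-door set {D}.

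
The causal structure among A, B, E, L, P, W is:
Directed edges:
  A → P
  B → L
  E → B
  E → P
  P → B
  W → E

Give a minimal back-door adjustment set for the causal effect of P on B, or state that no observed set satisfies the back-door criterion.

desc(P)\{P}={B,L}; candidates ⊆ {A,E,W}.
size 0: {}; under {} P still reaches {A,B,E,L,W} ∋ B.
{E}: P⊥B given {E} in G with P→· removed — back-door holds.

P→B: minimal back-door set {E}.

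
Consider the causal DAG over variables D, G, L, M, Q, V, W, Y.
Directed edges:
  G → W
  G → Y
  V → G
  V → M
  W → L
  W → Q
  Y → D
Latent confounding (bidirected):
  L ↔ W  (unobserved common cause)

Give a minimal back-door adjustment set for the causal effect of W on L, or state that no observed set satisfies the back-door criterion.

W→L: no observed back-door set.

desc(W)\{W}={L,Q}; candidates ⊆ {D,G,M,V,Y}.
W↔L: latent back-door arc(s) into W.
size 0: {}; under {} W still reaches {D,G,L,M,V,Y} ∋ L.
size 1: {D}, {G}, {M} …(+2); under {D} W still reaches {G,L,M,V,Y} ∋ L.
size 2: {D,G}, {D,M}, {D,V} …(+7); under {D,G} W still reaches {L} ∋ L.
W↔L cannot be blocked by any observed set — no back-door set.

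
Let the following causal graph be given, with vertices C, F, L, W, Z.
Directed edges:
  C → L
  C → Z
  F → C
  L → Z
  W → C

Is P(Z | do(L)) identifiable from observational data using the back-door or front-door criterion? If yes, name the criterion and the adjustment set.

P(Z|do(L)): backdoor, adjust for {C}.

desc(L)\{L}={Z}; candidates ⊆ {C,F,W}.
size 0: {}; under {} L still reaches {C,F,W,Z} ∋ Z.
{C}: L⊥Z given {C} in G with L→· removed — back-door holds.
P(Z|do(L)) = Σ_{C} P(Z|L,C)·P(C).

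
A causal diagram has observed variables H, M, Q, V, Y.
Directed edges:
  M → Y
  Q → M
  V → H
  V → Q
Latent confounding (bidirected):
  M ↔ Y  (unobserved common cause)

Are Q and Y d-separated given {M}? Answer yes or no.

No — Q and Y are d-connected given {M}.

Bayes-Ball from Q | {M} reaches {H,V,Y}.
Y ∈ reach(Q|{M}) ⇒ Q ⊥̸ Y | {M}.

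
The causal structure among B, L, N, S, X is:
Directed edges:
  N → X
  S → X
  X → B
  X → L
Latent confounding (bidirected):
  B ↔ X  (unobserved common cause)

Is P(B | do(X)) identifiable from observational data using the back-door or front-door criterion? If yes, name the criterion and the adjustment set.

desc(X)\{X}={B,L}; candidates ⊆ {N,S}.
X↔B: latent back-door arc(s) into X.
size 0: {}; under {} X still reaches {B,N,S} ∋ B.
size 1: {N}, {S}; under {N} X still reaches {B,S} ∋ B.
size 2: {N,S}; under {N,S} X still reaches {B} ∋ B.
X↔B cannot be blocked by any observed set — no back-door set.
No mediator lies on a directed X→…→B path.
Neither criterion identifies P(B|do(X)) in this graph.

P(B|do(X)): not identifiable (no BD/FD set).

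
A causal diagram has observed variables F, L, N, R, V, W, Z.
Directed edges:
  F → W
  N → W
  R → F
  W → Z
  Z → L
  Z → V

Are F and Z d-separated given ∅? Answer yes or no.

Bayes-Ball from F | ∅ reaches {L,R,V,W,Z}.
Z ∈ reach(F|∅) ⇒ F ⊥̸ Z | ∅.

No — F and Z are d-connected given ∅.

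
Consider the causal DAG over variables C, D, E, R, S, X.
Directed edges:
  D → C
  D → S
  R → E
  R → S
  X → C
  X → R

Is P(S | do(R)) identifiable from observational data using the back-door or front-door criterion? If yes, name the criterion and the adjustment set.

desc(R)\{R}={E,S}; candidates ⊆ {C,D,X}.
∅: R⊥S given ∅ in G with R→· removed — back-door holds.
P(S|do(R)) = P(S|R) — no adjustment needed.

P(S|do(R)): backdoor, adjust for ∅.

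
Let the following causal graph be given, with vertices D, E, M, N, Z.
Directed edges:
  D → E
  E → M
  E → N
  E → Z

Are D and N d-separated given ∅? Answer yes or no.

No — D and N are d-connected given ∅.

Bayes-Ball from D | ∅ reaches {E,M,N,Z}.
N ∈ reach(D|∅) ⇒ D ⊥̸ N | ∅.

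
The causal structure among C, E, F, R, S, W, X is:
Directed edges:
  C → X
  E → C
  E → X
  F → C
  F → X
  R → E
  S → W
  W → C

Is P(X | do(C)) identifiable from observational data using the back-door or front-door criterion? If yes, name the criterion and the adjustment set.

P(X|do(C)): backdoor, adjust for {E, F}.

desc(C)\{C}={X}; candidates ⊆ {E,F,R,S,W}.
size 0: {}; under {} C still reaches {E,F,R,S,W,X} ∋ X.
size 1: {E}, {F}, {R} …(+2); under {E} C still reaches {F,S,W,X} ∋ X.
{E,F}: C⊥X given {E,F} in G with C→· removed — back-door holds.
P(X|do(C)) = Σ_{E,F} P(X|C,E,F)·P(E,F).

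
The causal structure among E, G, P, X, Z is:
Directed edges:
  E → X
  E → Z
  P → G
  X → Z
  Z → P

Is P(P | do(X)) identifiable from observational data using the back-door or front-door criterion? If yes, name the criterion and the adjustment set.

desc(X)\{X}={G,P,Z}; candidates ⊆ {E}.
size 0: {}; under {} X still reaches {E,G,P,Z} ∋ P.
{E}: X⊥P given {E} in G with X→· removed — back-door holds.
P(P|do(X)) = Σ_{E} P(P|X,E)·P(E).

P(P|do(X)): backdoor, adjust for {E}.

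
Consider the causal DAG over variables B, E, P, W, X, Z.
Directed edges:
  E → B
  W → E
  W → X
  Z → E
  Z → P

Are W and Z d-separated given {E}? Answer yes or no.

Bayes-Ball from W | {E} reaches {P,X,Z}.
Z ∈ reach(W|{E}) ⇒ W ⊥̸ Z | {E}.

No — W and Z are d-connected given {E}.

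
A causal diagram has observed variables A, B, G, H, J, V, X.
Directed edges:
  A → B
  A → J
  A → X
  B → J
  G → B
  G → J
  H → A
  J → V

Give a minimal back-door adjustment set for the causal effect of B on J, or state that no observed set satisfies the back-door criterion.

B→J: minimal back-door set {A, G}.

desc(B)\{B}={J,V}; candidates ⊆ {A,G,H,X}.
size 0: {}; under {} B still reaches {A,G,H,J,V,X} ∋ J.
size 1: {A}, {G}, {H} …(+1); under {A} B still reaches {G,J,V} ∋ J.
{A,G}: B⊥J given {A,G} in G with B→· removed — back-door holds.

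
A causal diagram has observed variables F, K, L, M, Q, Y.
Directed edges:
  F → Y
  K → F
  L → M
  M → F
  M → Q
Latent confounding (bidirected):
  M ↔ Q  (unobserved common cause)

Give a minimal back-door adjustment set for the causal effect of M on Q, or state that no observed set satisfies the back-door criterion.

desc(M)\{M}={F,Q,Y}; candidates ⊆ {K,L}.
M↔Q: latent back-door arc(s) into M.
size 0: {}; under {} M still reaches {L,Q} ∋ Q.
size 1: {K}, {L}; under {K} M still reaches {L,Q} ∋ Q.
size 2: {K,L}; under {K,L} M still reaches {Q} ∋ Q.
M↔Q cannot be blocked by any observed set — no back-door set.

M→Q: no observed back-door set.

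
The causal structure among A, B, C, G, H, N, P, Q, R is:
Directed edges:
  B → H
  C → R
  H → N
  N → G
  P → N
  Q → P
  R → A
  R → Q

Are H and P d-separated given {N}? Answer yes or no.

Bayes-Ball from H | {N} reaches {A,B,C,P,Q,R}.
P ∈ reach(H|{N}) ⇒ H ⊥̸ P | {N}.

No — H and P are d-connected given {N}.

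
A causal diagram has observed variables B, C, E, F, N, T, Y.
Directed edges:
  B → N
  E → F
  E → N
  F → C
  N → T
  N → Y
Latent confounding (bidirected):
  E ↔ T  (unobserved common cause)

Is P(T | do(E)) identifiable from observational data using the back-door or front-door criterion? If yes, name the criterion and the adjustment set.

P(T|do(E)): frontdoor, adjust for {N}.

desc(E)\{E}={C,F,N,T,Y}; candidates ⊆ {B}.
E↔T: latent back-door arc(s) into E.
size 0: {}; under {} E still reaches {T} ∋ T.
size 1: {B}; under {B} E still reaches {T} ∋ T.
E↔T cannot be blocked by any observed set — no back-door set.
{N}: (i) intercepts every directed E→T path; (ii) no back-door E→{N}; (iii) {E} blocks every back-door {N}→T. Front-door holds.
P(T|do(E)) = Σ_{N} P(N|E) Σ_{E'} P(T|N,E')P(E').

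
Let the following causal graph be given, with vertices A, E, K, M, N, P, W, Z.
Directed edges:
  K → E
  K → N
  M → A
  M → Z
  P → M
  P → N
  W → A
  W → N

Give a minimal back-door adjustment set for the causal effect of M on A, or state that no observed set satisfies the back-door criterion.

desc(M)\{M}={A,Z}; candidates ⊆ {E,K,N,P,W}.
∅: M⊥A given ∅ in G with M→· removed — back-door holds.

M→A: minimal back-door set ∅.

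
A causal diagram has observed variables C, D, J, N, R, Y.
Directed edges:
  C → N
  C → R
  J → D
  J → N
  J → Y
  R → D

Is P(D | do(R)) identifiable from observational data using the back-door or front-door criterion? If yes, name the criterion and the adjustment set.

P(D|do(R)): backdoor, adjust for ∅.

desc(R)\{R}={D}; candidates ⊆ {C,J,N,Y}.
∅: R⊥D given ∅ in G with R→· removed — back-door holds.
P(D|do(R)) = P(D|R) — no adjustment needed.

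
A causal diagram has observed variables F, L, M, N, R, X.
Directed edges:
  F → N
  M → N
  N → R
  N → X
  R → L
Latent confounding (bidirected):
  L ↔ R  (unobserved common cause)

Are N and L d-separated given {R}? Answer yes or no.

No — N and L are d-connected given {R}.

Bayes-Ball from N | {R} reaches {F,L,M,X}.
L ∈ reach(N|{R}) ⇒ N ⊥̸ L | {R}.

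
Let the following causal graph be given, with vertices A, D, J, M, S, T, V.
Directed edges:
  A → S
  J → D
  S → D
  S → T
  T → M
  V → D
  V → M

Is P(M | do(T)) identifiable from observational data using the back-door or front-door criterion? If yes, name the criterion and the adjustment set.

P(M|do(T)): backdoor, adjust for ∅.

desc(T)\{T}={M}; candidates ⊆ {A,D,J,S,V}.
∅: T⊥M given ∅ in G with T→· removed — back-door holds.
P(M|do(T)) = P(M|T) — no adjustment needed.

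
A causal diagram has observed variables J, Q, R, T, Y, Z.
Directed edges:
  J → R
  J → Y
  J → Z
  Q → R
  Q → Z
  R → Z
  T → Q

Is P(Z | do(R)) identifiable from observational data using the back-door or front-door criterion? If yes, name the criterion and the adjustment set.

desc(R)\{R}={Z}; candidates ⊆ {J,Q,T,Y}.
size 0: {}; under {} R still reaches {J,Q,T,Y,Z} ∋ Z.
size 1: {J}, {Q}, {T} …(+1); under {J} R still reaches {Q,T,Z} ∋ Z.
{J,Q}: R⊥Z given {J,Q} in G with R→· removed — back-door holds.
P(Z|do(R)) = Σ_{J,Q} P(Z|R,J,Q)·P(J,Q).

P(Z|do(R)): backdoor, adjust for {J, Q}.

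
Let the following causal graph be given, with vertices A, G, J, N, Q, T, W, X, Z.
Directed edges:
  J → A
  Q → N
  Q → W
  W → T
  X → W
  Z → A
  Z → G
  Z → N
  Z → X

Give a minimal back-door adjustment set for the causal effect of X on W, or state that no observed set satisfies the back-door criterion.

X→W: minimal back-door set ∅.

desc(X)\{X}={T,W}; candidates ⊆ {A,G,J,N,Q,Z}.
∅: X⊥W given ∅ in G with X→· removed — back-door holds.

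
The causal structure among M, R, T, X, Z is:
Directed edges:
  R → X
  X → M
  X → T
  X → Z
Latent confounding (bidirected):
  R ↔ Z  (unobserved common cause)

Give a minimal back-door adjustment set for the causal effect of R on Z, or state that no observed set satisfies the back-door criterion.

R→Z: no observed back-door set.

desc(R)\{R}={M,T,X,Z}; candidates ⊆ {—}.
R↔Z: latent back-door arc(s) into R.
size 0: {}; under {} R still reaches {Z} ∋ Z.
R↔Z cannot be blocked by any observed set — no back-door set.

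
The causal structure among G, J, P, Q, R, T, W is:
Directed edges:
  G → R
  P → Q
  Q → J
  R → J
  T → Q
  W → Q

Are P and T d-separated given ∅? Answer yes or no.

Bayes-Ball from P | ∅ reaches {J,Q}.
T ∉ reach(P|∅) ⇒ P ⊥ T | ∅.

Yes — P ⊥ T | ∅.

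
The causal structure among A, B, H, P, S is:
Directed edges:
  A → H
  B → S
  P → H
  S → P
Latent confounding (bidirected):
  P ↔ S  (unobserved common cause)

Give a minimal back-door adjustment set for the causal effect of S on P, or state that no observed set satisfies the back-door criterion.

desc(S)\{S}={H,P}; candidates ⊆ {A,B}.
S↔P: latent back-door arc(s) into S.
size 0: {}; under {} S still reaches {B,H,P} ∋ P.
size 1: {A}, {B}; under {A} S still reaches {B,H,P} ∋ P.
size 2: {A,B}; under {A,B} S still reaches {H,P} ∋ P.
S↔P cannot be blocked by any observed set — no back-door set.

S→P: no observed back-door set.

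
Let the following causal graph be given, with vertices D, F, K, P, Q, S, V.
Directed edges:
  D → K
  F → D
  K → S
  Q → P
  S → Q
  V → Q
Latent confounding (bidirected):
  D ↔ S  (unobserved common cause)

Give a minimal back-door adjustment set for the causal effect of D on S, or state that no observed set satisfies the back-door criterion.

D→S: no observed back-door set.

desc(D)\{D}={K,P,Q,S}; candidates ⊆ {F,V}.
D↔S: latent back-door arc(s) into D.
size 0: {}; under {} D still reaches {F,P,Q,S} ∋ S.
size 1: {F}, {V}; under {F} D still reaches {P,Q,S} ∋ S.
size 2: {F,V}; under {F,V} D still reaches {P,Q,S} ∋ S.
D↔S cannot be blocked by any observed set — no back-door set.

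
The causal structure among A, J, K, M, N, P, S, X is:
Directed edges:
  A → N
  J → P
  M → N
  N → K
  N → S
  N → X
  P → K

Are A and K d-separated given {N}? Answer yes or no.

Bayes-Ball from A | {N} reaches {M}.
K ∉ reach(A|{N}) ⇒ A ⊥ K | {N}.

Yes — A ⊥ K | {N}.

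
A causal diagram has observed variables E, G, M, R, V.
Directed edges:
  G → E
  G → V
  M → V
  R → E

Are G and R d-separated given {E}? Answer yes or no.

No — G and R are d-connected given {E}.

Bayes-Ball from G | {E} reaches {R,V}.
R ∈ reach(G|{E}) ⇒ G ⊥̸ R | {E}.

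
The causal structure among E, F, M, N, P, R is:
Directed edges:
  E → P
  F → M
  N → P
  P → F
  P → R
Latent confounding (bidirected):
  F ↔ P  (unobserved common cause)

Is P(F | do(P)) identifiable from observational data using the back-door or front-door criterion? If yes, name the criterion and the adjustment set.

desc(P)\{P}={F,M,R}; candidates ⊆ {E,N}.
P↔F: latent back-door arc(s) into P.
size 0: {}; under {} P still reaches {E,F,M,N} ∋ F.
size 1: {E}, {N}; under {E} P still reaches {F,M,N} ∋ F.
size 2: {E,N}; under {E,N} P still reaches {F,M} ∋ F.
P↔F cannot be blocked by any observed set — no back-door set.
No mediator lies on a directed P→…→F path.
Neither criterion identifies P(F|do(P)) in this graph.

P(F|do(P)): not identifiable (no BD/FD set).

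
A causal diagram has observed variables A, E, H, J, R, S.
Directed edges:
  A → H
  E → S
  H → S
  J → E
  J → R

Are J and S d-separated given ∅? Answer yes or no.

No — J and S are d-connected given ∅.

Bayes-Ball from J | ∅ reaches {E,R,S}.
S ∈ reach(J|∅) ⇒ J ⊥̸ S | ∅.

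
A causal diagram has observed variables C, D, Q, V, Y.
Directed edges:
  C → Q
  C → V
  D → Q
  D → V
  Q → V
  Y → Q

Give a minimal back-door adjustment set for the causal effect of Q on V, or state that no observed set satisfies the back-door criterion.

desc(Q)\{Q}={V}; candidates ⊆ {C,D,Y}.
size 0: {}; under {} Q still reaches {C,D,V,Y} ∋ V.
size 1: {C}, {D}, {Y}; under {C} Q still reaches {D,V,Y} ∋ V.
{C,D}: Q⊥V given {C,D} in G with Q→· removed — back-door holds.

Q→V: minimal back-door set {C, D}.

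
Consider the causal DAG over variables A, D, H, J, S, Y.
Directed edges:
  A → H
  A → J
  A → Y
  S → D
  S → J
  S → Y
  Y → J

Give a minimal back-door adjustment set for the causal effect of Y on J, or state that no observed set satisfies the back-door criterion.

Y→J: minimal back-door set {A, S}.

desc(Y)\{Y}={J}; candidates ⊆ {A,D,H,S}.
size 0: {}; under {} Y still reaches {A,D,H,J,S} ∋ J.
size 1: {A}, {D}, {H} …(+1); under {A} Y still reaches {D,J,S} ∋ J.
{A,S}: Y⊥J given {A,S} in G with Y→· removed — back-door holds.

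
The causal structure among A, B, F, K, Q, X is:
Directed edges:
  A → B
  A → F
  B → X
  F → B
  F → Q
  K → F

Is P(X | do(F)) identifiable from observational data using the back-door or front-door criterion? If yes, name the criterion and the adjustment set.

desc(F)\{F}={B,Q,X}; candidates ⊆ {A,K}.
size 0: {}; under {} F still reaches {A,B,K,X} ∋ X.
{A}: F⊥X given {A} in G with F→· removed — back-door holds.
P(X|do(F)) = Σ_{A} P(X|F,A)·P(A).

P(X|do(F)): backdoor, adjust for {A}.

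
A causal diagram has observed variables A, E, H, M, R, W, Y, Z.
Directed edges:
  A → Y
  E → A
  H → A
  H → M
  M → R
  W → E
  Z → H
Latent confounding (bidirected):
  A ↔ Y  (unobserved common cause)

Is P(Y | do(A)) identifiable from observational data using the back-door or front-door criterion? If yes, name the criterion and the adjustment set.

P(Y|do(A)): not identifiable (no BD/FD set).

desc(A)\{A}={Y}; candidates ⊆ {E,H,M,R,W,Z}.
A↔Y: latent back-door arc(s) into A.
size 0: {}; under {} A still reaches {E,H,M,R,W,Y,Z} ∋ Y.
size 1: {E}, {H}, {M} …(+3); under {E} A still reaches {H,M,R,Y,Z} ∋ Y.
size 2: {E,H}, {E,M}, {E,R} …(+12); under {E,H} A still reaches {Y} ∋ Y.
A↔Y cannot be blocked by any observed set — no back-door set.
No mediator lies on a directed A→…→Y path.
Neither criterion identifies P(Y|do(A)) in this graph.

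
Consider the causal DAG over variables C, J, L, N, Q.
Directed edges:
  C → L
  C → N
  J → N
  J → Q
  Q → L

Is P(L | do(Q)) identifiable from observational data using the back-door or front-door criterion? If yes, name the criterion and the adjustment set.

desc(Q)\{Q}={L}; candidates ⊆ {C,J,N}.
∅: Q⊥L given ∅ in G with Q→· removed — back-door holds.
P(L|do(Q)) = P(L|Q) — no adjustment needed.

P(L|do(Q)): backdoor, adjust for ∅.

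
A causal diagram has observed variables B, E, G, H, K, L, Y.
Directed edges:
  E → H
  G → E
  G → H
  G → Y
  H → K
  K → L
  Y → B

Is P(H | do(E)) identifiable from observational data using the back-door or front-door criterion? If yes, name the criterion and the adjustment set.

P(H|do(E)): backdoor, adjust for {G}.

desc(E)\{E}={H,K,L}; candidates ⊆ {B,G,Y}.
size 0: {}; under {} E still reaches {B,G,H,K,L,Y} ∋ H.
{G}: E⊥H given {G} in G with E→· removed — back-door holds.
P(H|do(E)) = Σ_{G} P(H|E,G)·P(G).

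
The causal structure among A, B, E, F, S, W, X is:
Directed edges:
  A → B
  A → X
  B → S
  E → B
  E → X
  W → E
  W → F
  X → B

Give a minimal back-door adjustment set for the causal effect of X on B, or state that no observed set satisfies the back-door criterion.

desc(X)\{X}={B,S}; candidates ⊆ {A,E,F,W}.
size 0: {}; under {} X still reaches {A,B,E,F,S,W} ∋ B.
size 1: {A}, {E}, {F} …(+1); under {A} X still reaches {B,E,F,S,W} ∋ B.
{A,E}: X⊥B given {A,E} in G with X→· removed — back-door holds.

X→B: minimal back-door set {A, E}.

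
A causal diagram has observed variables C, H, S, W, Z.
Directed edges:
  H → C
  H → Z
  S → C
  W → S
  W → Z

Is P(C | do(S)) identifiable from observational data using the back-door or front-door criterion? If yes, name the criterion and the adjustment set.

P(C|do(S)): backdoor, adjust for ∅.

desc(S)\{S}={C}; candidates ⊆ {H,W,Z}.
∅: S⊥C given ∅ in G with S→· removed — back-door holds.
P(C|do(S)) = P(C|S) — no adjustment needed.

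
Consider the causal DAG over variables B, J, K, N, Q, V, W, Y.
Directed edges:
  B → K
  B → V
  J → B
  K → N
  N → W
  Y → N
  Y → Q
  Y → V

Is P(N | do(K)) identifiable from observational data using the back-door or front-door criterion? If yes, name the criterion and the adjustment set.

desc(K)\{K}={N,W}; candidates ⊆ {B,J,Q,V,Y}.
∅: K⊥N given ∅ in G with K→· removed — back-door holds.
P(N|do(K)) = P(N|K) — no adjustment needed.

P(N|do(K)): backdoor, adjust for ∅.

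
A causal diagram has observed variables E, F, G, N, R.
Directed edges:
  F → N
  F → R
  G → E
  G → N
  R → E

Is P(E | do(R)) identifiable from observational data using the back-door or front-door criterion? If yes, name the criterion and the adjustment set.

P(E|do(R)): backdoor, adjust for ∅.

desc(R)\{R}={E}; candidates ⊆ {F,G,N}.
∅: R⊥E given ∅ in G with R→· removed — back-door holds.
P(E|do(R)) = P(E|R) — no adjustment needed.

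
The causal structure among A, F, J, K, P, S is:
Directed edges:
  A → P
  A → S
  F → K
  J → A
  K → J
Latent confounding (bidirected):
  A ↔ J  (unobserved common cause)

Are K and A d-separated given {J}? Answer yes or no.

No — K and A are d-connected given {J}.

Bayes-Ball from K | {J} reaches {A,F,P,S}.
A ∈ reach(K|{J}) ⇒ K ⊥̸ A | {J}.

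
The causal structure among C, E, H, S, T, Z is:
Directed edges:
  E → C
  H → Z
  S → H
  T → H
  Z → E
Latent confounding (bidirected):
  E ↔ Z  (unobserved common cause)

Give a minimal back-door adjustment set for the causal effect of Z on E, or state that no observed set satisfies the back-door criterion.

Z→E: no observed back-door set.

desc(Z)\{Z}={C,E}; candidates ⊆ {H,S,T}.
Z↔E: latent back-door arc(s) into Z.
size 0: {}; under {} Z still reaches {C,E,H,S,T} ∋ E.
size 1: {H}, {S}, {T}; under {H} Z still reaches {C,E} ∋ E.
size 2: {H,S}, {H,T}, {S,T}; under {H,S} Z still reaches {C,E} ∋ E.
Z↔E cannot be blocked by any observed set — no back-door set.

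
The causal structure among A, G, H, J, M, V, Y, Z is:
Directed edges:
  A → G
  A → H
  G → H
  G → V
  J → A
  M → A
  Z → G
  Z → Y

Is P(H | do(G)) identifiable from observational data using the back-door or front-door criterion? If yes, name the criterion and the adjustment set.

P(H|do(G)): backdoor, adjust for {A}.

desc(G)\{G}={H,V}; candidates ⊆ {A,J,M,Y,Z}.
size 0: {}; under {} G still reaches {A,H,J,M,Y,Z} ∋ H.
{A}: G⊥H given {A} in G with G→· removed — back-door holds.
P(H|do(G)) = Σ_{A} P(H|G,A)·P(A).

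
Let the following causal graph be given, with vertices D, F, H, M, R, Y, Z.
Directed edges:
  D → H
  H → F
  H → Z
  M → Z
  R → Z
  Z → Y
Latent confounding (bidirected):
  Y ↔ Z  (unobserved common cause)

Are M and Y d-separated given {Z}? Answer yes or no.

Bayes-Ball from M | {Z} reaches {D,F,H,R,Y}.
Y ∈ reach(M|{Z}) ⇒ M ⊥̸ Y | {Z}.

No — M and Y are d-connected given {Z}.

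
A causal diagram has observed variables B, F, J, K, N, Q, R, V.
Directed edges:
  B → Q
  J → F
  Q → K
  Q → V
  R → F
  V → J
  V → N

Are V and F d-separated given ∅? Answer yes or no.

No — V and F are d-connected given ∅.

Bayes-Ball from V | ∅ reaches {B,F,J,K,N,Q}.
F ∈ reach(V|∅) ⇒ V ⊥̸ F | ∅.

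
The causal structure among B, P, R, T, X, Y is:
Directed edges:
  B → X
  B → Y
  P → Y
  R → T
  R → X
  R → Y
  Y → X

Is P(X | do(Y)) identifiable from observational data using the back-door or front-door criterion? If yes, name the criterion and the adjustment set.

desc(Y)\{Y}={X}; candidates ⊆ {B,P,R,T}.
size 0: {}; under {} Y still reaches {B,P,R,T,X} ∋ X.
size 1: {B}, {P}, {R} …(+1); under {B} Y still reaches {P,R,T,X} ∋ X.
{B,R}: Y⊥X given {B,R} in G with Y→· removed — back-door holds.
P(X|do(Y)) = Σ_{B,R} P(X|Y,B,R)·P(B,R).

P(X|do(Y)): backdoor, adjust for {B, R}.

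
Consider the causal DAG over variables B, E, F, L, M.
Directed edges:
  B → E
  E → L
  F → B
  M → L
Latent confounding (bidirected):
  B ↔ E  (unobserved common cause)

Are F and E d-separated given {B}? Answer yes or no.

No — F and E are d-connected given {B}.

Bayes-Ball from F | {B} reaches {E,L}.
E ∈ reach(F|{B}) ⇒ F ⊥̸ E | {B}.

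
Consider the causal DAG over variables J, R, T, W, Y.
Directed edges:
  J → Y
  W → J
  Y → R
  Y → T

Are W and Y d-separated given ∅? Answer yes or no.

Bayes-Ball from W | ∅ reaches {J,R,T,Y}.
Y ∈ reach(W|∅) ⇒ W ⊥̸ Y | ∅.

No — W and Y are d-connected given ∅.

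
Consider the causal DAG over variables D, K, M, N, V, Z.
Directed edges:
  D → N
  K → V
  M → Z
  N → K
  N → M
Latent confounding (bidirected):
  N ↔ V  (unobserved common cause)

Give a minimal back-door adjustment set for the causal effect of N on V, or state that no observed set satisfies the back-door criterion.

N→V: no observed back-door set.

desc(N)\{N}={K,M,V,Z}; candidates ⊆ {D}.
N↔V: latent back-door arc(s) into N.
size 0: {}; under {} N still reaches {D,V} ∋ V.
size 1: {D}; under {D} N still reaches {V} ∋ V.
N↔V cannot be blocked by any observed set — no back-door set.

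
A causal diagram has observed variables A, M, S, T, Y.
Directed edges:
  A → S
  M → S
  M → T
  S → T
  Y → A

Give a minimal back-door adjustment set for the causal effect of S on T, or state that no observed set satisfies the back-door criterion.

S→T: minimal back-door set {M}.

desc(S)\{S}={T}; candidates ⊆ {A,M,Y}.
size 0: {}; under {} S still reaches {A,M,T,Y} ∋ T.
{M}: S⊥T given {M} in G with S→· removed — back-door holds.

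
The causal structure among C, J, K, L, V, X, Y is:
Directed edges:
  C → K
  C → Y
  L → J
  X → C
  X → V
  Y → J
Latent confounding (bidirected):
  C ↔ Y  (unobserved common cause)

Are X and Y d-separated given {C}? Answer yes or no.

No — X and Y are d-connected given {C}.

Bayes-Ball from X | {C} reaches {J,V,Y}.
Y ∈ reach(X|{C}) ⇒ X ⊥̸ Y | {C}.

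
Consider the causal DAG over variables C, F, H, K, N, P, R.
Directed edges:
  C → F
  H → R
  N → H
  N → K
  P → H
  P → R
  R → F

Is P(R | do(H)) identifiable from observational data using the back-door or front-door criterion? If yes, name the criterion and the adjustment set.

desc(H)\{H}={F,R}; candidates ⊆ {C,K,N,P}.
size 0: {}; under {} H still reaches {F,K,N,P,R} ∋ R.
{P}: H⊥R given {P} in G with H→· removed — back-door holds.
P(R|do(H)) = Σ_{P} P(R|H,P)·P(P).

P(R|do(H)): backdoor, adjust for {P}.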